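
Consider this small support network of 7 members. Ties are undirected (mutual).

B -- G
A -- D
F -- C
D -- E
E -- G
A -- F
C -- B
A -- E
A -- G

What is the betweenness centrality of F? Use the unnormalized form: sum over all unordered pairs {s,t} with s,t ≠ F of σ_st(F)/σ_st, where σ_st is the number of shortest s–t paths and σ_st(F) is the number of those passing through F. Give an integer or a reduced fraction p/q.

Pairs whose geodesics pass through F — C–A: 1; C–D: 1; C–E: 1/2.
All other pairs contribute 0.
Summing the contributions gives betweenness(F) = 5/2.

5/2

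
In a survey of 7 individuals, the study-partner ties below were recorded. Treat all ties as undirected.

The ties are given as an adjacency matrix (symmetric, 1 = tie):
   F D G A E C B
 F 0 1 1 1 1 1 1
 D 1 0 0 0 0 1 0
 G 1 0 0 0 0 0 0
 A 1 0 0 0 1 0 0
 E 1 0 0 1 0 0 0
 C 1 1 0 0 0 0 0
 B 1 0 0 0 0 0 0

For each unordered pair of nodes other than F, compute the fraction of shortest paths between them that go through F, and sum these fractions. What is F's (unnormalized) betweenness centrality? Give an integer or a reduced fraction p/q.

Pairs whose geodesics pass through F — D–G: 1; D–A: 1; D–E: 1; D–B: 1; G–A: 1; G–E: 1; G–C: 1; G–B: 1; A–C: 1; A–B: 1; E–C: 1; E–B: 1; C–B: 1.
All other pairs contribute 0.
Summing the contributions gives betweenness(F) = 13.

13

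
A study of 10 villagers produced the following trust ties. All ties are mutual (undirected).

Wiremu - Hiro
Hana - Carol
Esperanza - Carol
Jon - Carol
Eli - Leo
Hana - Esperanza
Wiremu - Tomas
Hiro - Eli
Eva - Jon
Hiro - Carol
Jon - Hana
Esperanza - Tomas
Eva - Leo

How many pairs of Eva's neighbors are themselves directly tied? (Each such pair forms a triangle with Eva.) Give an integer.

0

Eva's neighbors are Jon and Leo, but none of them are tied to each other, so no triangle contains Eva.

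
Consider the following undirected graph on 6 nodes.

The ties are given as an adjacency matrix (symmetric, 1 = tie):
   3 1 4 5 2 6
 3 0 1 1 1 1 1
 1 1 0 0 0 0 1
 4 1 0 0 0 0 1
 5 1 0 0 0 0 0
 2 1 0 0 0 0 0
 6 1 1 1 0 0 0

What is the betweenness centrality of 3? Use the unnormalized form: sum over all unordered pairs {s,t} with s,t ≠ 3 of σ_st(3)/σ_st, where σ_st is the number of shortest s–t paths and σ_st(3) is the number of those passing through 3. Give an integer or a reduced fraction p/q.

15/2

Pairs whose geodesics pass through 3 — 1–4: 1/2; 1–5: 1; 1–2: 1; 4–5: 1; 4–2: 1; 5–2: 1; 5–6: 1; 2–6: 1.
All other pairs contribute 0.
Summing the contributions gives betweenness(3) = 15/2.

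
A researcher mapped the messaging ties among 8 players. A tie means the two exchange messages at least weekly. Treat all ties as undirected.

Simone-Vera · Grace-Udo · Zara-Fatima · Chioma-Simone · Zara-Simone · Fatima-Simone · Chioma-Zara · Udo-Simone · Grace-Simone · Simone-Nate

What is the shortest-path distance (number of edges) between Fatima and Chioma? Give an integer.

One shortest route is Fatima – Simone – Chioma, which uses 2 edges, and Fatima and Chioma are not directly tied, so nothing shorter exists. So d(Fatima,Chioma) = 2.

2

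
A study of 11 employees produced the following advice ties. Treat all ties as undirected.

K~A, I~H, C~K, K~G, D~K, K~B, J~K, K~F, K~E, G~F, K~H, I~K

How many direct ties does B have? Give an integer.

1

B is directly tied to K. That is 1 neighbor, so the degree of B is 1.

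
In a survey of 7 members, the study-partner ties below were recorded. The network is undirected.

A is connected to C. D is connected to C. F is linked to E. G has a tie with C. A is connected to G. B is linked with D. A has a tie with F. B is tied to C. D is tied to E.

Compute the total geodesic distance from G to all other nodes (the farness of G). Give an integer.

Distances from G: A:1, B:2, C:1, D:2, E:3, F:2.
Sum = 1 + 2 + 1 + 2 + 3 + 2 = 11.

11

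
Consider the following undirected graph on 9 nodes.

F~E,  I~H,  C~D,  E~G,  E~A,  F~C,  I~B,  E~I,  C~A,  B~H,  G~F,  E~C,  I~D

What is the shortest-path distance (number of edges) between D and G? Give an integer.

One shortest route is D – C – F – G, which uses 3 edges, and at distance 2 from D we only reach {A, B, E, F, H}, which does not include G. So d(D,G) = 3.

3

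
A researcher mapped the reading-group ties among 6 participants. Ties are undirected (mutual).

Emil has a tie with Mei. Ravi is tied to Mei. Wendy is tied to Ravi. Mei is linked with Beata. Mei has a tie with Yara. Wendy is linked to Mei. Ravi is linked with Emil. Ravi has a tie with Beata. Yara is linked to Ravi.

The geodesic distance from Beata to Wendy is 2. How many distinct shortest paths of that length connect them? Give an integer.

The shortest distance is 2. The length-2 paths are: Beata–Ravi–Wendy; Beata–Mei–Wendy.
That gives 2 distinct shortest paths.

2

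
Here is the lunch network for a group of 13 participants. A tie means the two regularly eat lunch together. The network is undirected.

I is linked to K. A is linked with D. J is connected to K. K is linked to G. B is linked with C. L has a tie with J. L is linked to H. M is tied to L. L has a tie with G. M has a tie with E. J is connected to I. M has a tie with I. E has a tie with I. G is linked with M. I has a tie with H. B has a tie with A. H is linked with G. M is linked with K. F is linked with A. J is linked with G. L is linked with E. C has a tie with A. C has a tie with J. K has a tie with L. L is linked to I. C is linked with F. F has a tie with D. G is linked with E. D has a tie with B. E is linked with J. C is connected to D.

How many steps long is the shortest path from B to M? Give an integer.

One shortest route is B – C – J – E – M, which uses 4 edges, and at distance 3 from B we only reach {E, G, I, K, L}, which does not include M. So d(B,M) = 4.

4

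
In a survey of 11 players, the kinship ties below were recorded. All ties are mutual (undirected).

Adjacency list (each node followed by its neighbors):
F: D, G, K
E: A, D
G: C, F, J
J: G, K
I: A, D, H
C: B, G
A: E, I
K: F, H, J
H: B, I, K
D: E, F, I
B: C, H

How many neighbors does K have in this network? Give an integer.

3

K is directly tied to F, H, and J. That is 3 neighbors, so the degree of K is 3.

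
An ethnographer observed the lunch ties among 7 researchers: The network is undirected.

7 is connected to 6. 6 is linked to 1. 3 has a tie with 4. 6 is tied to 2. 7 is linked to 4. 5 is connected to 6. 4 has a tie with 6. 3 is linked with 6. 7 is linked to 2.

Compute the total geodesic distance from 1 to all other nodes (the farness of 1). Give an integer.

Distances from 1: 2:2, 3:2, 4:2, 5:2, 6:1, 7:2.
Sum = 2 + 2 + 2 + 2 + 1 + 2 = 11.

11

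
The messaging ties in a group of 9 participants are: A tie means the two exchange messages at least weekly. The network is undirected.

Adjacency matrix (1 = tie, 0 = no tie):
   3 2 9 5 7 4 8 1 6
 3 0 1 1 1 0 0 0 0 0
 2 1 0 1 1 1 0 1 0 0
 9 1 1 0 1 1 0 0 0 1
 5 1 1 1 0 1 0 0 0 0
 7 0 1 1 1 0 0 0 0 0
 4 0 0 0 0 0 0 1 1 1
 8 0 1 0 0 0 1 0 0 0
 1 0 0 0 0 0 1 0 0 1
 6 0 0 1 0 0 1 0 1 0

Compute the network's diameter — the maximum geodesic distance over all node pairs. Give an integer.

Eccentricity of each node (its greatest distance to any other): 1:3, 2:3, 3:3, 4:3, 5:3, 6:2, 7:3, 8:2, 9:2.
The maximum eccentricity is 3, realized for instance by the pair 3–4 via 3 – 9 – 6 – 4. So the diameter is 3.

3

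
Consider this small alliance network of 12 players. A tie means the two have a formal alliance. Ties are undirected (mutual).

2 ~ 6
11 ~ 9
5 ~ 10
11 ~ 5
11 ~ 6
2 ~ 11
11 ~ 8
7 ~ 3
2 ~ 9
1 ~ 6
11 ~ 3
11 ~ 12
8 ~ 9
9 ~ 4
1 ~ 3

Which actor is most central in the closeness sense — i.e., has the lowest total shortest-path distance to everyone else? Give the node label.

11

Farness (sum of distances to all others) for each node — 1:28, 2:21, 3:21, 4:31, 5:23, 6:22, 7:31, 8:23, 9:21, 10:33, 11:15, 12:25.
The smallest farness is 15, for 11, so 11 has the highest closeness.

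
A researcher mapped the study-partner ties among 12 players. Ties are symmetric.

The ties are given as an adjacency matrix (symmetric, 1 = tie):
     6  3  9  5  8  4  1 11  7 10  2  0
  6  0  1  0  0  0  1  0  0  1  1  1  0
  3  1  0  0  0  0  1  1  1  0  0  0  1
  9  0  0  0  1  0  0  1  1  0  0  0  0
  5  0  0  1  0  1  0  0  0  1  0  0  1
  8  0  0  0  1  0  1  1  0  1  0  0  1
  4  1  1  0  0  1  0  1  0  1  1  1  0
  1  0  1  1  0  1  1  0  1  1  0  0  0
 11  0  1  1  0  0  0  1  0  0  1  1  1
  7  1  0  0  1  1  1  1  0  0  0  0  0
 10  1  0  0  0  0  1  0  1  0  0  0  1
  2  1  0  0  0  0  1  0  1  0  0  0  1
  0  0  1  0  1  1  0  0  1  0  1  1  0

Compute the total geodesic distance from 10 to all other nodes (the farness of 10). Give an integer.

18

Distances from 10: 0:1, 1:2, 2:2, 3:2, 4:1, 5:2, 6:1, 7:2, 8:2, 9:2, 11:1.
Sum = 1 + 2 + 2 + 2 + 1 + 2 + 1 + 2 + 2 + 2 + 1 = 18.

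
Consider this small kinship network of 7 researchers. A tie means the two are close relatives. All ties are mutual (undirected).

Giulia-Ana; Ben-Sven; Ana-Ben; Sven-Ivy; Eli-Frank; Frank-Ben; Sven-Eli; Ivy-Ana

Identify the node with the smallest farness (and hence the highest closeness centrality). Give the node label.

Ben

Farness (sum of distances to all others) for each node — Ana:10, Ben:9, Eli:13, Frank:12, Giulia:15, Ivy:11, Sven:10.
The smallest farness is 9, for Ben, so Ben has the highest closeness.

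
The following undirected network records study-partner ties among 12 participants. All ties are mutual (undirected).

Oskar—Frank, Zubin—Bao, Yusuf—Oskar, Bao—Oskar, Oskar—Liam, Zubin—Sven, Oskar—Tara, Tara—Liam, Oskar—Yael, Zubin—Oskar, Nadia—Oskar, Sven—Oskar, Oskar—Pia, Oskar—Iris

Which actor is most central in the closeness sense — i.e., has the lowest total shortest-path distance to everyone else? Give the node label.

Farness (sum of distances to all others) for each node — Bao:20, Frank:21, Iris:21, Liam:20, Nadia:21, Oskar:11, Pia:21, Sven:20, Tara:20, Yael:21, Yusuf:21, Zubin:19.
The smallest farness is 11, for Oskar, so Oskar has the highest closeness.

Oskar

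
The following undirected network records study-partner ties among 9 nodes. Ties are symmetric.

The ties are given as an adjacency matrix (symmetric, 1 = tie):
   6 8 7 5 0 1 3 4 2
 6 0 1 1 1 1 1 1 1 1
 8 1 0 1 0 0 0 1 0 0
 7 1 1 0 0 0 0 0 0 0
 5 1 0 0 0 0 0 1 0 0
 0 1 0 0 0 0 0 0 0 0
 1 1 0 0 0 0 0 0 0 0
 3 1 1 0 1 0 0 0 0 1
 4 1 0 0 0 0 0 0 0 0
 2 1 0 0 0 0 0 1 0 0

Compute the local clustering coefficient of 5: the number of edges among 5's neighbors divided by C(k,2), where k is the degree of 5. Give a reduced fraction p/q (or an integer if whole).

1

5's neighbors: 3 and 6 (k = 2).
Possible neighbor pairs: C(2,2) = 1. Edges among them: 3–6 → e = 1.
Clustering(5) = 1/1.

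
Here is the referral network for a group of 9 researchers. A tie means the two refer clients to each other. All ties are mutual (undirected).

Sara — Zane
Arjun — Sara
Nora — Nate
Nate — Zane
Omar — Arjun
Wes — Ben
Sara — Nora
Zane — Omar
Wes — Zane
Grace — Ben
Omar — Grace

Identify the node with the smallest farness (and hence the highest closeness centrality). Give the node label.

Farness (sum of distances to all others) for each node — Arjun:17, Ben:19, Grace:18, Nate:17, Nora:20, Omar:14, Sara:15, Wes:16, Zane:12.
The smallest farness is 12, for Zane, so Zane has the highest closeness.

Zane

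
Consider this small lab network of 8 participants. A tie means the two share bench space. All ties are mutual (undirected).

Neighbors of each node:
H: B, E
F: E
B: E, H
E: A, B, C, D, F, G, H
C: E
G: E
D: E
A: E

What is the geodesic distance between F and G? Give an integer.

2

One shortest route is F – E – G, which uses 2 edges, and F and G are not directly tied, so nothing shorter exists. So d(F,G) = 2.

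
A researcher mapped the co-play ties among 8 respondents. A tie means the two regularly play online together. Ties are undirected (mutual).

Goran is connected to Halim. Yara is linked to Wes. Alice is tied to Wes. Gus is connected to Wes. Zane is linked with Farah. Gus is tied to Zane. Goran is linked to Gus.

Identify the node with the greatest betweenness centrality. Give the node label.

Gus

Unnormalized betweenness of each node: Alice:0, Farah:0, Goran:6, Gus:16, Halim:0, Wes:11, Yara:0, Zane:6.
Gus has the largest value, 16, making it the main broker — the node through which the most shortest paths run.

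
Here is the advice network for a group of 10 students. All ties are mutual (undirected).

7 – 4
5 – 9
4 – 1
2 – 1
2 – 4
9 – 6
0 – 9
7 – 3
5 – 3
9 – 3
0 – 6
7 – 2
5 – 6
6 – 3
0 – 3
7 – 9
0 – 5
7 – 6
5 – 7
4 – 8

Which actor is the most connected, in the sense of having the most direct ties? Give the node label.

7

Degrees — 0:4, 1:2, 2:3, 3:5, 4:4, 5:5, 6:5, 7:6, 8:1, 9:5.
The maximum is 6, attained only by 7.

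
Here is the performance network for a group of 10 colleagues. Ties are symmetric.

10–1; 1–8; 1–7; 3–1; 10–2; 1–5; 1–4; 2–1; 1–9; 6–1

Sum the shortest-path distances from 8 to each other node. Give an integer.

Distances from 8: 1:1, 2:2, 3:2, 4:2, 5:2, 6:2, 7:2, 9:2, 10:2.
Sum = 1 + 2 + 2 + 2 + 2 + 2 + 2 + 2 + 2 = 17.

17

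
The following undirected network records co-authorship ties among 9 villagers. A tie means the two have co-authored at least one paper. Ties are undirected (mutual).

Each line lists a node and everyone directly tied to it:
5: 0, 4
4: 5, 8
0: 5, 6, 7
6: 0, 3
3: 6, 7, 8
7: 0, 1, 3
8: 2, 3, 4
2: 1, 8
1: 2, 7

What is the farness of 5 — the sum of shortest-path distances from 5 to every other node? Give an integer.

Distances from 5: 0:1, 1:3, 2:3, 3:3, 4:1, 6:2, 7:2, 8:2.
Sum = 1 + 3 + 3 + 3 + 1 + 2 + 2 + 2 = 17.

17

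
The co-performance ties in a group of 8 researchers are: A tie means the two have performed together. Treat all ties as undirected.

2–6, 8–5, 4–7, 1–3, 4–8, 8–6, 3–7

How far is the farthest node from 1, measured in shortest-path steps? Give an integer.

6

Distances from 1: 2:6, 3:1, 4:3, 5:5, 6:5, 7:2, 8:4.
The largest is 6 (to 2), so the eccentricity of 1 is 6.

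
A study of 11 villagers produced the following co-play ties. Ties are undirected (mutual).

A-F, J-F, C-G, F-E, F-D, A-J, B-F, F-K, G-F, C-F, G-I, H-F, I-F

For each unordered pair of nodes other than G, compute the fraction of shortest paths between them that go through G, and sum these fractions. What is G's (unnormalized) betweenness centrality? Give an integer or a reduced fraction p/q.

Pairs whose geodesics pass through G — I–C: 1/2.
All other pairs contribute 0.
Summing the contributions gives betweenness(G) = 1/2.

1/2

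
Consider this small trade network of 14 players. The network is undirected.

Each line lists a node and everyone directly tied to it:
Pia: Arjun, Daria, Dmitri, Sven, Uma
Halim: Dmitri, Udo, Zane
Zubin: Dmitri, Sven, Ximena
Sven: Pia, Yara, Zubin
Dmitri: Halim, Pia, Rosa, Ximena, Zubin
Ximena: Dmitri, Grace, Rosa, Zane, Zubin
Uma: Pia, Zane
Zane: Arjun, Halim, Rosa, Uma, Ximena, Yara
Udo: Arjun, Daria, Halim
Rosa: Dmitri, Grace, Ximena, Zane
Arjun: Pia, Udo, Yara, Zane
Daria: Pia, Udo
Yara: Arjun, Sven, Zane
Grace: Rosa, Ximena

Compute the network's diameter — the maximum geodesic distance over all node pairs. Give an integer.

4

Eccentricity of each node (its greatest distance to any other): Arjun:3, Daria:4, Dmitri:3, Grace:4, Halim:3, Pia:3, Rosa:3, Sven:3, Udo:4, Uma:3, Ximena:3, Yara:3, Zane:3, Zubin:3.
The maximum eccentricity is 4, realized for instance by the pair Udo–Grace via Udo – Halim – Dmitri – Ximena – Grace. So the diameter is 4.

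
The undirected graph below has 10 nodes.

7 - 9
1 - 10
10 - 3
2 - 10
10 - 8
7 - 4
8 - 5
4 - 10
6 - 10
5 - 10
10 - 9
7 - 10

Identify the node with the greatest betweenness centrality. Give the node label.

Unnormalized betweenness of each node: 1:0, 2:0, 3:0, 4:0, 5:0, 6:0, 7:1/2, 8:0, 9:0, 10:65/2.
10 has the largest value, 65/2, making it the main broker — the node through which the most shortest paths run.

10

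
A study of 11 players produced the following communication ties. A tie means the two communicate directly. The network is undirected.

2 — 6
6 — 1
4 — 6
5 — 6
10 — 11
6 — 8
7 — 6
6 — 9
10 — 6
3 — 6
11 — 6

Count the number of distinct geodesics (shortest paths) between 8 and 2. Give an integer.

1

The shortest distance is 2, and the only length-2 path is 8–6–2. So there is exactly 1 shortest path.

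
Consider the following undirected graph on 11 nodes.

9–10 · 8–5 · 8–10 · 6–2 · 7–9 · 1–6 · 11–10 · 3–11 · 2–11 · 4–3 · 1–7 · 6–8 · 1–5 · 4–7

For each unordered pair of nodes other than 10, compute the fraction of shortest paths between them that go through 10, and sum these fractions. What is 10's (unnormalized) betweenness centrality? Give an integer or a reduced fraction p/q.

Pairs whose geodesics pass through 10 — 9–3: 1/2; 9–11: 1; 9–2: 1; 9–6: 1/2; 9–5: 1/2; 9–8: 1; 7–11: 1/2; 7–8: 1/3; 4–8: 2/4; 3–5: 1/2; 3–8: 1; 11–5: 1; 11–8: 1.
All other pairs contribute 0.
Summing the contributions gives betweenness(10) = 28/3.

28/3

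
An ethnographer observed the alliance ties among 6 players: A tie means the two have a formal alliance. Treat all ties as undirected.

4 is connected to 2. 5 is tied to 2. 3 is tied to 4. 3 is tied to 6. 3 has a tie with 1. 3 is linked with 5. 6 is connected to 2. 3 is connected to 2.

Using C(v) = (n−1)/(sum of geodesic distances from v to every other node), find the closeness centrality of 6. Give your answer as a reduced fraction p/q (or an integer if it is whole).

5/8

Distances from 6: 1:2, 2:1, 3:1, 4:2, 5:2. Sum = 8.
n = 6, so closeness = 5/8.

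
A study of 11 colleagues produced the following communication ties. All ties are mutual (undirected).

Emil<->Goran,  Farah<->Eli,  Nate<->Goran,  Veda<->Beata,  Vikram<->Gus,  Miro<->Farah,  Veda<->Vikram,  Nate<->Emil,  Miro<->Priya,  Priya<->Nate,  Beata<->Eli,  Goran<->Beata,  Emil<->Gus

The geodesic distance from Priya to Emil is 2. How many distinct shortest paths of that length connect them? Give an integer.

The shortest distance is 2, and the only length-2 path is Priya–Nate–Emil. So there is exactly 1 shortest path.

1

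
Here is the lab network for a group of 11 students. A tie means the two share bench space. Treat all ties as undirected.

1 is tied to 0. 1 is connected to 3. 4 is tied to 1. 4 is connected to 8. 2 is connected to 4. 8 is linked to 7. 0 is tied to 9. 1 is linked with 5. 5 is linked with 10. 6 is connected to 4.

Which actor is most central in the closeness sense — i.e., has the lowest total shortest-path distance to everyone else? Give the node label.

Farness (sum of distances to all others) for each node — 0:24, 1:17, 2:27, 3:26, 4:18, 5:24, 6:27, 7:34, 8:25, 9:33, 10:33.
The smallest farness is 17, for 1, so 1 has the highest closeness.

1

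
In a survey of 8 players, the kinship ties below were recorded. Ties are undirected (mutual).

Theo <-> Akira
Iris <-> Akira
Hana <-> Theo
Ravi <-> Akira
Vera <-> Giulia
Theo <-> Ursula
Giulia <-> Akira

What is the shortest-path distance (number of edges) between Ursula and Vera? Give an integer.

One shortest route is Ursula – Theo – Akira – Giulia – Vera, which uses 4 edges, and at distance 3 from Ursula we only reach {Giulia, Iris, Ravi}, which does not include Vera. So d(Ursula,Vera) = 4.

4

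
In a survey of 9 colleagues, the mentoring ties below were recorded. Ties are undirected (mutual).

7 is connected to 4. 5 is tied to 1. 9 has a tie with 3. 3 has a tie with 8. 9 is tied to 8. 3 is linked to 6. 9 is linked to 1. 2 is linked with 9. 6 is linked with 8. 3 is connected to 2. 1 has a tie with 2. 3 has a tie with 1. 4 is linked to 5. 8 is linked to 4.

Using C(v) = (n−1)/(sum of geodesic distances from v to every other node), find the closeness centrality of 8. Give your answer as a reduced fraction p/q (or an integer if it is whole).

Distances from 8: 1:2, 2:2, 3:1, 4:1, 5:2, 6:1, 7:2, 9:1. Sum = 12.
n = 9, so closeness = 8/12 = 2/3.

2/3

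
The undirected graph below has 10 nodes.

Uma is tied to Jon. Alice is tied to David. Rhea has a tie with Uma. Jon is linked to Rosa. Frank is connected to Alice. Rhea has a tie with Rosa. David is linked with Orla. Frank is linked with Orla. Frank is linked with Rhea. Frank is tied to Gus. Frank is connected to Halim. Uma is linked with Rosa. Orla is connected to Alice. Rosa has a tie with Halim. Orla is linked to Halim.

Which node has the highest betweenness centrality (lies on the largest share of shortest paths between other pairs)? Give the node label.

Frank

Unnormalized betweenness of each node: Alice:11/6, David:0, Frank:187/12, Gus:0, Halim:23/3, Jon:0, Orla:25/4, Rhea:22/3, Rosa:95/12, Uma:17/12.
Frank has the largest value, 187/12, making it the main broker — the node through which the most shortest paths run.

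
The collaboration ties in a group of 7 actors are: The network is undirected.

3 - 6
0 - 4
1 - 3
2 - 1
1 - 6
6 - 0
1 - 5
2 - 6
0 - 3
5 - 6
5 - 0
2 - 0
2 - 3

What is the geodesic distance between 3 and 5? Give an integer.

One shortest route is 3 – 6 – 5, which uses 2 edges, and 3 and 5 are not directly tied, so nothing shorter exists. So d(3,5) = 2.

2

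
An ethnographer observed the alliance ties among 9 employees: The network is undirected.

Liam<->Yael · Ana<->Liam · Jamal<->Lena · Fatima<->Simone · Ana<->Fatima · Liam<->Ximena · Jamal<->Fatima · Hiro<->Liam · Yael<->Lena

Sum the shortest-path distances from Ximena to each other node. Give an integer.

Distances from Ximena: Ana:2, Fatima:3, Hiro:2, Jamal:4, Lena:3, Liam:1, Simone:4, Yael:2.
Sum = 2 + 3 + 2 + 4 + 3 + 1 + 4 + 2 = 21.

21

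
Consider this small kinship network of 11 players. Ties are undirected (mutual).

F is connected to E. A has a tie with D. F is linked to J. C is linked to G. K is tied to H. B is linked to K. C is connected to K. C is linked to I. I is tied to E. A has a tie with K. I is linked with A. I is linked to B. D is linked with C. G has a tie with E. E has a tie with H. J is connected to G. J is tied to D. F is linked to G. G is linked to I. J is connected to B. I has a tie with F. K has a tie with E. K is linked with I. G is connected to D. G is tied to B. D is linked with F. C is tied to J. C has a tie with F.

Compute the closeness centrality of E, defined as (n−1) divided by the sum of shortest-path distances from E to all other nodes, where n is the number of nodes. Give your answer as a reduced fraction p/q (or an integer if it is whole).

Distances from E: A:2, B:2, C:2, D:2, F:1, G:1, H:1, I:1, J:2, K:1. Sum = 15.
n = 11, so closeness = 10/15 = 2/3.

2/3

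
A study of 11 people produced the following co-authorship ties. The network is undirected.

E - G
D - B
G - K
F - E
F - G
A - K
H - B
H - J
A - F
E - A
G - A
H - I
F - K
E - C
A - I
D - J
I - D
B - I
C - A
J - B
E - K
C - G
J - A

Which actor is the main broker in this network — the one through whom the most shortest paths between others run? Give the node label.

Unnormalized betweenness of each node: A:311/12, B:7/12, C:0, D:1/4, E:2/3, F:0, G:2/3, H:1/4, I:28/3, J:28/3, K:0.
A has the largest value, 311/12, making it the main broker — the node through which the most shortest paths run.

A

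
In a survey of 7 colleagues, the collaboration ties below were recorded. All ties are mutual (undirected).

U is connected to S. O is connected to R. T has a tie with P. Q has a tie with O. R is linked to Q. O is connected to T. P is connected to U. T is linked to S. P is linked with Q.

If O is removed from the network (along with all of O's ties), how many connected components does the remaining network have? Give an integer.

O's neighbors (Q, R, and T) remain reachable from one another through other ties, so the rest of the network stays in one piece.

1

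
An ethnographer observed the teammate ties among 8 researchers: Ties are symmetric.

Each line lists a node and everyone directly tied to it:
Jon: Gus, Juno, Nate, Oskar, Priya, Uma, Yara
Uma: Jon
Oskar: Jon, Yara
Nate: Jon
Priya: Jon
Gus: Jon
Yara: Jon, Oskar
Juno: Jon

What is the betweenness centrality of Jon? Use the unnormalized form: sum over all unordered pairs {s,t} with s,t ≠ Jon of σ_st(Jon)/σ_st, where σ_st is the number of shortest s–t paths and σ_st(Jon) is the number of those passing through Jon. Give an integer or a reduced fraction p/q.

20

Pairs whose geodesics pass through Jon — Yara–Gus: 1; Yara–Nate: 1; Yara–Priya: 1; Yara–Juno: 1; Yara–Uma: 1; Gus–Oskar: 1; Gus–Nate: 1; Gus–Priya: 1; Gus–Juno: 1; Gus–Uma: 1; Oskar–Nate: 1; Oskar–Priya: 1; Oskar–Juno: 1; Oskar–Uma: 1 … (+6 more pairs).
All other pairs contribute 0.
Summing the contributions gives betweenness(Jon) = 20.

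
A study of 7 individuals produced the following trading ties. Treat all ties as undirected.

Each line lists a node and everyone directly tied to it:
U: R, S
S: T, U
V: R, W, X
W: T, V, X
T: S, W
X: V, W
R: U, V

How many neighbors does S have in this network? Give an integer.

S is directly tied to T and U. That is 2 neighbors, so the degree of S is 2.

2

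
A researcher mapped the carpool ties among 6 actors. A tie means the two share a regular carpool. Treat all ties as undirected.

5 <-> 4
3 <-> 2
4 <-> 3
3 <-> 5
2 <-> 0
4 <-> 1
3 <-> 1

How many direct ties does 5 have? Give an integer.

5 is directly tied to 3 and 4. That is 2 neighbors, so the degree of 5 is 2.

2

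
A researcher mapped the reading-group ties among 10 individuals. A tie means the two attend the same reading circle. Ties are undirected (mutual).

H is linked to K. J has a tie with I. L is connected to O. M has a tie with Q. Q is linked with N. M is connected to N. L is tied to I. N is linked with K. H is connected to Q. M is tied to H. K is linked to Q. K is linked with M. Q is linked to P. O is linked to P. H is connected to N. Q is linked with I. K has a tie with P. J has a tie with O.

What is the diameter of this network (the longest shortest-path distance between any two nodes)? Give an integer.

Eccentricity of each node (its greatest distance to any other): H:3, I:2, J:3, K:3, L:3, M:3, N:3, O:3, P:2, Q:2.
The maximum eccentricity is 3, realized for instance by the pair H–L via H – Q – I – L. So the diameter is 3.

3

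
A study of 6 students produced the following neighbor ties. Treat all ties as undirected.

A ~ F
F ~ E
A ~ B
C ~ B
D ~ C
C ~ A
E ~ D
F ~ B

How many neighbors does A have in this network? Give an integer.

3

A is directly tied to B, C, and F. That is 3 neighbors, so the degree of A is 3.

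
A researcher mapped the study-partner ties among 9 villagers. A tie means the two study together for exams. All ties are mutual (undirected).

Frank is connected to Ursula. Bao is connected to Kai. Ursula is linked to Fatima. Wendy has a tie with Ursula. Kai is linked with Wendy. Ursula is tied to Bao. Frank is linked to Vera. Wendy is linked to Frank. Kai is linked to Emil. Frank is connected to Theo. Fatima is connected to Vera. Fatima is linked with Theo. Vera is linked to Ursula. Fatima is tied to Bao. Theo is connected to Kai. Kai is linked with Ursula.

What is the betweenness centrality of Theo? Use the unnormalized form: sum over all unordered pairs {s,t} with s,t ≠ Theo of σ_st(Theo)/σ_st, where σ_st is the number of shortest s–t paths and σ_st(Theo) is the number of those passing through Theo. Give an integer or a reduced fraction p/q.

Pairs whose geodesics pass through Theo — Kai–Frank: 1/3; Kai–Fatima: 1/3; Emil–Frank: 1/3; Emil–Fatima: 1/3; Frank–Fatima: 1/3.
All other pairs contribute 0.
Summing the contributions gives betweenness(Theo) = 5/3.

5/3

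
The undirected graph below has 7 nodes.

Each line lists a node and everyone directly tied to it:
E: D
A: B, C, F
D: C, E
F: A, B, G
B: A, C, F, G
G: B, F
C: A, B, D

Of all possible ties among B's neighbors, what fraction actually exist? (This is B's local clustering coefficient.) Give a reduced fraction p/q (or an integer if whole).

1/2

B's neighbors: A, C, F, and G (k = 4).
Possible neighbor pairs: C(4,2) = 6. Edges among them: A–C, A–F, F–G → e = 3.
Clustering(B) = 3/6 = 1/2.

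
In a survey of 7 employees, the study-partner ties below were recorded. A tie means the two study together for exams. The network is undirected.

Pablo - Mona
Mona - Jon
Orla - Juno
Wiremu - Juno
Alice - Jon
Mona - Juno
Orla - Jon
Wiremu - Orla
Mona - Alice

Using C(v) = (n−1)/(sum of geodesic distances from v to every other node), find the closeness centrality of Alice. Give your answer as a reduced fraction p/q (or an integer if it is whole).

Distances from Alice: Jon:1, Juno:2, Mona:1, Orla:2, Pablo:2, Wiremu:3. Sum = 11.
n = 7, so closeness = 6/11.

6/11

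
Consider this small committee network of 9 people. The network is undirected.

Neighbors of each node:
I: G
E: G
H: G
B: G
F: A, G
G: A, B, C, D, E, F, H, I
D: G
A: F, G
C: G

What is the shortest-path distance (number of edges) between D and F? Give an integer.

One shortest route is D – G – F, which uses 2 edges, and D and F are not directly tied, so nothing shorter exists. So d(D,F) = 2.

2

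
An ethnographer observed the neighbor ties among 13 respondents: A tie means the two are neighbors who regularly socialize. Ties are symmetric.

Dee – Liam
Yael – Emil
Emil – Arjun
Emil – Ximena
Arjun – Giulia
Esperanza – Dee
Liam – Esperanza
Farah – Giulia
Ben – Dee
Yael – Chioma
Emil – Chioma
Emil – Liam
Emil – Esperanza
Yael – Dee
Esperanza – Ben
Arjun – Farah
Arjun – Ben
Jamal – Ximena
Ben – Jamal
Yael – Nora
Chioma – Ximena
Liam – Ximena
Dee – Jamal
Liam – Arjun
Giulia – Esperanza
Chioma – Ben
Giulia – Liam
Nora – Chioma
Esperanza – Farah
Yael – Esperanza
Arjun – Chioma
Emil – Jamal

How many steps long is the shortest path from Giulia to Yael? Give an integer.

2

One shortest route is Giulia – Esperanza – Yael, which uses 2 edges, and Giulia and Yael are not directly tied, so nothing shorter exists. So d(Giulia,Yael) = 2.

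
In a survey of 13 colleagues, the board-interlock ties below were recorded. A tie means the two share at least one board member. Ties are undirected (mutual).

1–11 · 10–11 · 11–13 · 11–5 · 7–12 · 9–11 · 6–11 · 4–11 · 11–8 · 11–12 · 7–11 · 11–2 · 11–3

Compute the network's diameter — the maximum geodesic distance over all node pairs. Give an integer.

Eccentricity of each node (its greatest distance to any other): 1:2, 2:2, 3:2, 4:2, 5:2, 6:2, 7:2, 8:2, 9:2, 10:2, 11:1, 12:2, 13:2.
The maximum eccentricity is 2, realized for instance by the pair 13–12 via 13 – 11 – 12. So the diameter is 2.

2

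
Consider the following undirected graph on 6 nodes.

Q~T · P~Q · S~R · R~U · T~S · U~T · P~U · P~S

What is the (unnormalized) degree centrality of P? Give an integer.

3

P is directly tied to Q, S, and U. That is 3 neighbors, so the degree of P is 3.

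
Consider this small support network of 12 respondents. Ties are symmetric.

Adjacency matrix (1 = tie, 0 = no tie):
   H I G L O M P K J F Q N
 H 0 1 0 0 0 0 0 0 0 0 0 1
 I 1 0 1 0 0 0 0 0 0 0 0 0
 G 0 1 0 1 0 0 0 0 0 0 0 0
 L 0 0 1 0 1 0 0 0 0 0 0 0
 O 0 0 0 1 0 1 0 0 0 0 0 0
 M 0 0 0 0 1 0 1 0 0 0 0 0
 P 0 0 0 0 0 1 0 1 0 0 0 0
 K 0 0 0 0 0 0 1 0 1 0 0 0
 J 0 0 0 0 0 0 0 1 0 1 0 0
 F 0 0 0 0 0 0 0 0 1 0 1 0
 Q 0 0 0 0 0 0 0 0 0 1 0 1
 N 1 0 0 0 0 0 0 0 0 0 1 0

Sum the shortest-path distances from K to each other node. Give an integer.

36

Distances from K: F:2, G:5, H:5, I:6, J:1, L:4, M:2, N:4, O:3, P:1, Q:3.
Sum = 2 + 5 + 5 + 6 + 1 + 4 + 2 + 4 + 3 + 1 + 3 = 36.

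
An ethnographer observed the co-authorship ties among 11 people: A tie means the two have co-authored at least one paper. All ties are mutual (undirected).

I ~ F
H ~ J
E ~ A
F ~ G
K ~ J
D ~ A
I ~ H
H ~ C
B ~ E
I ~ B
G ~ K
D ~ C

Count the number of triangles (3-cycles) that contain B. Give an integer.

B's neighbors are E and I, but none of them are tied to each other, so no triangle contains B.

0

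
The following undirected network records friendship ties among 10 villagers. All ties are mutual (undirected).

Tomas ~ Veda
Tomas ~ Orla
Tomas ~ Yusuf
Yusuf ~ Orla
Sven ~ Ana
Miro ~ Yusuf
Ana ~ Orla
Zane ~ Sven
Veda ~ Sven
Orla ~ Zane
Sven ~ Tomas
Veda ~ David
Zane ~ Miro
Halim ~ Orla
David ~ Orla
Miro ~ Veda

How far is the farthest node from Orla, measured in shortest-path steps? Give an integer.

Distances from Orla: Ana:1, David:1, Halim:1, Miro:2, Sven:2, Tomas:1, Veda:2, Yusuf:1, Zane:1.
The largest is 2 (to Miro, Sven, and Veda), so the eccentricity of Orla is 2.

2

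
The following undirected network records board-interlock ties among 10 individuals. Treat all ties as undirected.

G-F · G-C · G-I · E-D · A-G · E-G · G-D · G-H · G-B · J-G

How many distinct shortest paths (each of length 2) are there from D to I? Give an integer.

1

The shortest distance is 2, and the only length-2 path is D–G–I. So there is exactly 1 shortest path.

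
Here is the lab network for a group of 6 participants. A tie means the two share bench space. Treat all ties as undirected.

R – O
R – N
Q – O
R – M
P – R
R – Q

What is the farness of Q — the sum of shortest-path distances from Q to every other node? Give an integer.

Distances from Q: M:2, N:2, O:1, P:2, R:1.
Sum = 2 + 2 + 1 + 2 + 1 = 8.

8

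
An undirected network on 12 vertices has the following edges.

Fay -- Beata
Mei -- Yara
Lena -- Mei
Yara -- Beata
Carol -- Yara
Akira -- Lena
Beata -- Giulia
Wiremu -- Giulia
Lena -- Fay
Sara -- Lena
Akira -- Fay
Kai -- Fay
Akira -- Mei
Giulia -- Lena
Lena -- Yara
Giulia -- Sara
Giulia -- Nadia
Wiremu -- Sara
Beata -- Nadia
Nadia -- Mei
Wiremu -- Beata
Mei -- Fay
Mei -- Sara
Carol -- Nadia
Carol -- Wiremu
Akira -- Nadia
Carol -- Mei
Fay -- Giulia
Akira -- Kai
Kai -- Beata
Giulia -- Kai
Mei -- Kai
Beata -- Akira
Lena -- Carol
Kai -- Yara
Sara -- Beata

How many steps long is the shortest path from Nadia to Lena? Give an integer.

2

One shortest route is Nadia – Carol – Lena, which uses 2 edges, and Nadia and Lena are not directly tied, so nothing shorter exists. So d(Nadia,Lena) = 2.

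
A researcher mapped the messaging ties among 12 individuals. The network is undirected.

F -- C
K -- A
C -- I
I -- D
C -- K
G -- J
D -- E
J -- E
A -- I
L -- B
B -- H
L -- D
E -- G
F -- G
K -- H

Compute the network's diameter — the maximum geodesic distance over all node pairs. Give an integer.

Eccentricity of each node (its greatest distance to any other): A:4, B:4, C:3, D:3, E:4, F:4, G:4, H:5, I:3, J:5, K:4, L:4.
The maximum eccentricity is 5, realized for instance by the pair J–H via J – G – F – C – K – H. So the diameter is 5.

5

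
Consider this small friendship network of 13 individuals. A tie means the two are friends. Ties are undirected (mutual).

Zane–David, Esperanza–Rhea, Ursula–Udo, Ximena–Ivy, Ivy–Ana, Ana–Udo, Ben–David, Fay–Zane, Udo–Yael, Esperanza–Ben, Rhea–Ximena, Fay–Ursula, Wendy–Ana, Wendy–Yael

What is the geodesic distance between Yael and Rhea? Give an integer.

One shortest route is Yael – Wendy – Ana – Ivy – Ximena – Rhea, which uses 5 edges, and at distance 4 from Yael we only reach {Ximena, Zane}, which does not include Rhea. So d(Yael,Rhea) = 5.

5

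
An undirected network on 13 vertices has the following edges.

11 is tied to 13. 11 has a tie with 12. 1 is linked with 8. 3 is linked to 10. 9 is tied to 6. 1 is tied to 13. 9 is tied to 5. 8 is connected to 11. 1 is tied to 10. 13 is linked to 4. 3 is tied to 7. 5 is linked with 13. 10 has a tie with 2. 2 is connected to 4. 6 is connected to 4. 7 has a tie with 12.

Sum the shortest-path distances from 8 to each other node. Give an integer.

Distances from 8: 1:1, 2:3, 3:3, 4:3, 5:3, 6:4, 7:3, 9:4, 10:2, 11:1, 12:2, 13:2.
Sum = 1 + 3 + 3 + 3 + 3 + 4 + 3 + 4 + 2 + 1 + 2 + 2 = 31.

31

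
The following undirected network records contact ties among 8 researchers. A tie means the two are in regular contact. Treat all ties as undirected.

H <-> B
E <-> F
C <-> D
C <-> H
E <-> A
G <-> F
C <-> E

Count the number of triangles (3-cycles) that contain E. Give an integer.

E's neighbors are A, C, and F, but none of them are tied to each other, so no triangle contains E.

0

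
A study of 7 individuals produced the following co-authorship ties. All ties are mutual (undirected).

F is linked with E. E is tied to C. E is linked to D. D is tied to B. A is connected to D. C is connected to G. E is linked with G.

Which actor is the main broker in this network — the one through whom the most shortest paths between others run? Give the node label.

E

Unnormalized betweenness of each node: A:0, B:0, C:0, D:9, E:11, F:0, G:0.
E has the largest value, 11, making it the main broker — the node through which the most shortest paths run.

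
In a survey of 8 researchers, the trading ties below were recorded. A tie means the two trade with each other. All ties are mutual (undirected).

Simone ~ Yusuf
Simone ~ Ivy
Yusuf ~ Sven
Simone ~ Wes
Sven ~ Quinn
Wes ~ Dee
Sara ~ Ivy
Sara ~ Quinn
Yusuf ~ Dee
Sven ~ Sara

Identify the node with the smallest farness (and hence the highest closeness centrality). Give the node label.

Yusuf

Farness (sum of distances to all others) for each node — Dee:15, Ivy:13, Quinn:16, Sara:13, Simone:12, Sven:12, Wes:16, Yusuf:11.
The smallest farness is 11, for Yusuf, so Yusuf has the highest closeness.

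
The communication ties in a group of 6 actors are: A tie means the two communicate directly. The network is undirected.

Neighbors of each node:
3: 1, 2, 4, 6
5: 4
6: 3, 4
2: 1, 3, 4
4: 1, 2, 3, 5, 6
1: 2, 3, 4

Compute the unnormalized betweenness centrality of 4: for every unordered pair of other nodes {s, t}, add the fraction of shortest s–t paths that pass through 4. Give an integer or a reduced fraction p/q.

Pairs whose geodesics pass through 4 — 3–5: 1; 2–6: 1/2; 2–5: 1; 6–5: 1; 6–1: 1/2; 5–1: 1.
All other pairs contribute 0.
Summing the contributions gives betweenness(4) = 5.

5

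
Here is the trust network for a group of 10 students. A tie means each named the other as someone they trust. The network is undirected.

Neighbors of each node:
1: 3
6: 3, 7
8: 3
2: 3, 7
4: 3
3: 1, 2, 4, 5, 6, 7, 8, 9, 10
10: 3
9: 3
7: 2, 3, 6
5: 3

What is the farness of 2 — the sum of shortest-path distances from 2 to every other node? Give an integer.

Distances from 2: 1:2, 3:1, 4:2, 5:2, 6:2, 7:1, 8:2, 9:2, 10:2.
Sum = 2 + 1 + 2 + 2 + 2 + 1 + 2 + 2 + 2 = 16.

16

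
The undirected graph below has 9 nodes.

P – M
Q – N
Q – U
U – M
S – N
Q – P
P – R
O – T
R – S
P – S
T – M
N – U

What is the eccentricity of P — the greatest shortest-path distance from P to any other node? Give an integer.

Distances from P: M:1, N:2, O:3, Q:1, R:1, S:1, T:2, U:2.
The largest is 3 (to O), so the eccentricity of P is 3.

3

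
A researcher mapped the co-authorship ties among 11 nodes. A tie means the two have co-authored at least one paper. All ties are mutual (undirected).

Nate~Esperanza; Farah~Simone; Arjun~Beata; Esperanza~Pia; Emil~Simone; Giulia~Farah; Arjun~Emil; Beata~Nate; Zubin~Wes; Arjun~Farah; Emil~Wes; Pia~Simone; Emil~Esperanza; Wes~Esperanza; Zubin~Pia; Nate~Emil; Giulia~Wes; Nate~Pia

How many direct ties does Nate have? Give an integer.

4

Nate is directly tied to Beata, Emil, Esperanza, and Pia. That is 4 neighbors, so the degree of Nate is 4.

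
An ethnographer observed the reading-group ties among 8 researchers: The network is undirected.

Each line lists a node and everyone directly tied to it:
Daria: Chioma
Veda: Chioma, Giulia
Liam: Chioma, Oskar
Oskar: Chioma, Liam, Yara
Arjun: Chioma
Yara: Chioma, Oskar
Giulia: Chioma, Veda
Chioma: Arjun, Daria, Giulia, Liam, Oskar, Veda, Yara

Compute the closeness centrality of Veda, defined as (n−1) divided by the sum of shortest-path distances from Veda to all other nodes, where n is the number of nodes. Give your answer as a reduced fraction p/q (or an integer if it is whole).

7/12

Distances from Veda: Arjun:2, Chioma:1, Daria:2, Giulia:1, Liam:2, Oskar:2, Yara:2. Sum = 12.
n = 8, so closeness = 7/12.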